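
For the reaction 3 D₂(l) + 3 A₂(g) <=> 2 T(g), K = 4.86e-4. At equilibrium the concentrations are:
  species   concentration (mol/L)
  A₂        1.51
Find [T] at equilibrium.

(D₂ is a pure liquid — omitted from K.)
At equilibrium, K = [T]² / [A₂]³ = 4.86e-4.
([T])² / (1.51)³ = 4.86e-4
[T]² = 0.00167 ⇒ [T] = 0.0409 mol/L

[T] = 0.0409 mol/L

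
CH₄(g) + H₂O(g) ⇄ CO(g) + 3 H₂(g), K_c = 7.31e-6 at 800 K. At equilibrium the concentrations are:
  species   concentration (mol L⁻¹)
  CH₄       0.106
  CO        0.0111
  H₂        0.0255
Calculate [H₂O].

[H₂O] = 0.238 mol L⁻¹

At equilibrium, K_c = [CO]·[H₂]³ / ([CH₄]·[H₂O]) = 7.31e-6.
(0.0111)·(0.0255)³ / ((0.106)·([H₂O])) = 7.31e-6
[H₂O] = 0.238 mol L⁻¹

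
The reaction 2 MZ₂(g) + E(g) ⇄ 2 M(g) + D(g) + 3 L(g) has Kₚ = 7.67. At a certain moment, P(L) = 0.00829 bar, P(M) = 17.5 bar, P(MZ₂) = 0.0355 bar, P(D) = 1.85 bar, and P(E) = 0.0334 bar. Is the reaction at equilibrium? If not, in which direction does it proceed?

Qₚ = P(M)²·P(D)·P(L)³ / (P(MZ₂)²·P(E)) = (17.5)²·(1.85)·(0.00829)³ / ((0.0355)²·(0.0334)) = 7.67
Qₚ = 7.67 = Kₚ, so the system is already at equilibrium.

no net change (already at equilibrium)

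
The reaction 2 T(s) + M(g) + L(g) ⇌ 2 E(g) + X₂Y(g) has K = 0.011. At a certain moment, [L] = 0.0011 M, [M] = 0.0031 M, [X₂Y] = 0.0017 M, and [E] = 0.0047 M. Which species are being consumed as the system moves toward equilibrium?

(T is a pure solid — omitted from Q.)
Q = [E]²·[X₂Y] / ([M]·[L]) = (0.0047)²·(0.0017) / ((0.0031)·(0.0011)) = 0.011
Q = 0.011 = K; the system is at equilibrium.

none (at equilibrium)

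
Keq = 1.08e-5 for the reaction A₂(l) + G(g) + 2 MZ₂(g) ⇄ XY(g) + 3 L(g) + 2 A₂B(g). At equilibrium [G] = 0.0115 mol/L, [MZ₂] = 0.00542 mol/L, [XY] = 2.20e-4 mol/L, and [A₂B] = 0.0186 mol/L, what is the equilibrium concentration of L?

[L] = 0.0363 mol/L

(A₂ is a pure liquid — omitted from Keq.)
At equilibrium, Keq = [XY]·[L]³·[A₂B]² / ([G]·[MZ₂]²) = 1.08e-5.
(2.20e-4)·([L])³·(0.0186)² / ((0.0115)·(0.00542)²) = 1.08e-5
[L]³ = 4.79e-5 ⇒ [L] = 0.0363 mol/L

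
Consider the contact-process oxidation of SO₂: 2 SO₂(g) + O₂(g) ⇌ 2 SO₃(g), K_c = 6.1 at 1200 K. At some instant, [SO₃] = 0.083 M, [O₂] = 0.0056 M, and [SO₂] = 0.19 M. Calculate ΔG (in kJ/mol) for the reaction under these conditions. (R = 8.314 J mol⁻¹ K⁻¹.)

ΔG = 17.2 kJ/mol

Q_c = [SO₃]² / ([SO₂]²·[O₂]) = (0.083)² / ((0.19)²·(0.0056)) = 34.1
ΔG = RT ln(Q_c/K_c) = (8.314 J mol⁻¹ K⁻¹)(1200 K) × ln(34.1/6.1)
   = (9.977 kJ/mol)(1.721) = 17.2 kJ/mol
ΔG > 0, so the forward reaction is non-spontaneous (proceeds in reverse).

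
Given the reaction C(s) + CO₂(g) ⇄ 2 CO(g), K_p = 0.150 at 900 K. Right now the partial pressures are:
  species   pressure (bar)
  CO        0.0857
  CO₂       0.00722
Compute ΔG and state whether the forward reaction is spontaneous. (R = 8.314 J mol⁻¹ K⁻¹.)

ΔG = 14.3 kJ/mol; the forward reaction is non-spontaneous

(C is a pure solid — omitted from Q_p.)
Q_p = P(CO)² / P(CO₂) = (0.0857)² / (0.00722) = 1.02
ΔG = RT ln(Q_p/K_p) = (8.314 J mol⁻¹ K⁻¹)(900 K) × ln(1.02/0.150)
   = (7.483 kJ/mol)(1.917) = 14.3 kJ/mol
ΔG > 0, so the forward reaction is non-spontaneous (proceeds in reverse).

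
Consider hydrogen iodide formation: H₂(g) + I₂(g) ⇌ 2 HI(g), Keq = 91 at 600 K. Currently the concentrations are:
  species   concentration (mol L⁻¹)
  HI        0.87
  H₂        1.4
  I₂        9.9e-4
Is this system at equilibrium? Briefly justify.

Q = [HI]² / ([H₂]·[I₂]) = (0.87)² / ((1.4)·(9.9e-4)) = 550
Q = 550 > Keq = 91: net reverse reaction.

no; Q > K, reaction proceeds in reverse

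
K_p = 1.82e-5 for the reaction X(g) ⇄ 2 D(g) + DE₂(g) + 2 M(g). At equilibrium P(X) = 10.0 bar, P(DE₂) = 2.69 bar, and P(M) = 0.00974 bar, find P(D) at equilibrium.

At equilibrium, K_p = P(D)²·P(DE₂)·P(M)² / P(X) = 1.82e-5.
(P(D))²·(2.69)·(0.00974)² / (10.0) = 1.82e-5
P(D)² = 0.713 ⇒ P(D) = 0.845 bar

P(D) = 0.845 bar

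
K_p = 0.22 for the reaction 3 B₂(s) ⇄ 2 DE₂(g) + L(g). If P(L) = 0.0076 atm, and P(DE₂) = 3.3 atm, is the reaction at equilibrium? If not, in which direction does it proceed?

toward products

(B₂ is a pure solid — omitted from Q_p.)
Q_p = P(DE₂)²·P(L) = (3.3)²·(0.0076) = 0.083
Q_p = 0.083 < K_p = 0.22, so the forward reaction proceeds.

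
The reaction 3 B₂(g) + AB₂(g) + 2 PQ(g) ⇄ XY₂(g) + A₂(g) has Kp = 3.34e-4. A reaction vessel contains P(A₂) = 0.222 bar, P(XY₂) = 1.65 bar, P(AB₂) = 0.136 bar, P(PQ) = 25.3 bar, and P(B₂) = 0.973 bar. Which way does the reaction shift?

Qp = P(XY₂)·P(A₂) / (P(B₂)³·P(AB₂)·P(PQ)²) = (1.65)·(0.222) / ((0.973)³·(0.136)·(25.3)²) = 0.00457
Qp = 0.00457 > Kp = 3.34e-4, so the reverse reaction proceeds.

to the left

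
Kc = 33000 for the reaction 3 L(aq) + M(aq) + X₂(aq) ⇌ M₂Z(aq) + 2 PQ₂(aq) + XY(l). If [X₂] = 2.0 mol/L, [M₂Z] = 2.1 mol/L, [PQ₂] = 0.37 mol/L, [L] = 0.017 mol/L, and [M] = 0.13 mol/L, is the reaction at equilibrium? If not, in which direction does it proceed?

in the reverse direction

(XY is a pure liquid — omitted from Qc.)
Qc = [M₂Z]·[PQ₂]² / ([L]³·[M]·[X₂]) = (2.1)·(0.37)² / ((0.017)³·(0.13)·(2.0)) = 2.3×10⁵
Qc = 2.3×10⁵ > Kc = 33000, so the reverse reaction proceeds.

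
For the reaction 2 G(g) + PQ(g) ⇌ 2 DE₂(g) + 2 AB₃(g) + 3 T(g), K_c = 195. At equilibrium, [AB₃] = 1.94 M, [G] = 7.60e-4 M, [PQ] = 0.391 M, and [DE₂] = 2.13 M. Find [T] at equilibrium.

[T] = 0.0137 M

At equilibrium, K_c = [DE₂]²·[AB₃]²·[T]³ / ([G]²·[PQ]) = 195.
(2.13)²·(1.94)²·([T])³ / ((7.60e-4)²·(0.391)) = 195
[T]³ = 2.58e-6 ⇒ [T] = 0.0137 M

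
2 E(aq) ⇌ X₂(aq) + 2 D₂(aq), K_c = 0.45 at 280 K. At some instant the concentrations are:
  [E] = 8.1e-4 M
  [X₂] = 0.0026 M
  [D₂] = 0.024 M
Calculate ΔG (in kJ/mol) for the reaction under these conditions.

Q_c = [X₂]·[D₂]² / [E]² = (0.0026)·(0.024)² / (8.1e-4)² = 2.28
ΔG = RT ln(Q_c/K_c) = (8.314 J mol⁻¹ K⁻¹)(280 K) × ln(2.28/0.45)
   = (2.328 kJ/mol)(1.623) = 3.78 kJ/mol
ΔG > 0, so the forward reaction is non-spontaneous (proceeds in reverse).

ΔG = 3.78 kJ/mol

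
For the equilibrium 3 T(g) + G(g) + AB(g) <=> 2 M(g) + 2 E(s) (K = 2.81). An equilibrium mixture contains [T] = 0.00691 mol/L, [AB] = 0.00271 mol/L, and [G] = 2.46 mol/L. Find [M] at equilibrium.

[M] = 7.86×10⁻⁵ mol/L

(E is a pure solid — omitted from K.)
At equilibrium, K = [M]² / ([T]³·[G]·[AB]) = 2.81.
([M])² / ((0.00691)³·(2.46)·(0.00271)) = 2.81
[M]² = 6.18×10⁻⁹ ⇒ [M] = 7.86×10⁻⁵ mol/L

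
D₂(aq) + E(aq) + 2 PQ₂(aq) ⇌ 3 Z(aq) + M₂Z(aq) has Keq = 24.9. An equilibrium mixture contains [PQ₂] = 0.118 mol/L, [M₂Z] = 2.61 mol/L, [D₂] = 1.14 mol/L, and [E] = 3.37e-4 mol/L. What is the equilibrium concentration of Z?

At equilibrium, Keq = [Z]³·[M₂Z] / ([D₂]·[E]·[PQ₂]²) = 24.9.
([Z])³·(2.61) / ((1.14)·(3.37e-4)·(0.118)²) = 24.9
[Z]³ = 5.10e-5 ⇒ [Z] = 0.0371 mol/L

[Z] = 0.0371 mol/L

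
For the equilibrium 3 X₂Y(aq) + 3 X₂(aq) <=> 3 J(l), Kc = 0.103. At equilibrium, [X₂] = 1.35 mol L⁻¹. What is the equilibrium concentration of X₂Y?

(J is a pure liquid — omitted from Kc.)
At equilibrium, Kc = 1 / ([X₂Y]³·[X₂]³) = 0.103.
1 / (([X₂Y])³·(1.35)³) = 0.103
[X₂Y]³ = 3.95 ⇒ [X₂Y] = 1.58 mol L⁻¹

[X₂Y] = 1.58 mol L⁻¹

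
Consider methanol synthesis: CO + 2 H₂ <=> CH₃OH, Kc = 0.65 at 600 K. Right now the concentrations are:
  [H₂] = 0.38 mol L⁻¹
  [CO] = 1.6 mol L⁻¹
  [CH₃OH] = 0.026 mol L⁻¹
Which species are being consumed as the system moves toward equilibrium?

Qc = [CH₃OH] / ([CO]·[H₂]²) = (0.026) / ((1.6)·(0.38)²) = 0.11
Qc = 0.11 < Kc = 0.65: net forward reaction.

CO, H₂ (reactants)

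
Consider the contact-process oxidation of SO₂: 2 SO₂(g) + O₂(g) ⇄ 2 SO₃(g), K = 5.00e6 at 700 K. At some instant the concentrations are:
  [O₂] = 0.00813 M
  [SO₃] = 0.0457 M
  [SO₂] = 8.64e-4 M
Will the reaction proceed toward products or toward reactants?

Q = [SO₃]² / ([SO₂]²·[O₂]) = (0.0457)² / ((8.64e-4)²·(0.00813)) = 3.44e5
Q = 3.44e5 < K = 5.00e6, so the forward reaction proceeds.

in the forward direction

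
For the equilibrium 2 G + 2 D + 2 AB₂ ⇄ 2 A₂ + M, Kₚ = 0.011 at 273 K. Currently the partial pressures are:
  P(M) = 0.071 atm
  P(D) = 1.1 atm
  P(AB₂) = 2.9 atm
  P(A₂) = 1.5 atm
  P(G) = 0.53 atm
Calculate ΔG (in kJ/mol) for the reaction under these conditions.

ΔG = 3.69 kJ/mol

Qₚ = P(A₂)²·P(M) / (P(G)²·P(D)²·P(AB₂)²) = (1.5)²·(0.071) / ((0.53)²·(1.1)²·(2.9)²) = 0.0559
ΔG = RT ln(Qₚ/Kₚ) = (8.314 J mol⁻¹ K⁻¹)(273 K) × ln(0.0559/0.011)
   = (2.270 kJ/mol)(1.626) = 3.69 kJ/mol
ΔG > 0, so the forward reaction is non-spontaneous (proceeds in reverse).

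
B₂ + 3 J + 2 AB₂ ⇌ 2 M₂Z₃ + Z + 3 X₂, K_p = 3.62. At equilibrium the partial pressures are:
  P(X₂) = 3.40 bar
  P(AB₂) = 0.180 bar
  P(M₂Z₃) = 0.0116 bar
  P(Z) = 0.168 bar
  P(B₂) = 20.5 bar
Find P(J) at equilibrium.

P(J) = 0.0718 bar

At equilibrium, K_p = P(M₂Z₃)²·P(Z)·P(X₂)³ / (P(B₂)·P(J)³·P(AB₂)²) = 3.62.
(0.0116)²·(0.168)·(3.40)³ / ((20.5)·(P(J))³·(0.180)²) = 3.62
P(J)³ = 3.70×10⁻⁴ ⇒ P(J) = 0.0718 bar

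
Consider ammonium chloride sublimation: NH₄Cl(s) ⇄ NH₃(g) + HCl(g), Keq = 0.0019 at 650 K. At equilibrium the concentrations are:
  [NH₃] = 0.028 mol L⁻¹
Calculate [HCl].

(NH₄Cl is a pure solid — omitted from Keq.)
At equilibrium, Keq = [NH₃]·[HCl] = 0.0019.
(0.028)·([HCl]) = 0.0019
[HCl] = 0.0679 = 0.068 mol L⁻¹

[HCl] = 0.068 mol L⁻¹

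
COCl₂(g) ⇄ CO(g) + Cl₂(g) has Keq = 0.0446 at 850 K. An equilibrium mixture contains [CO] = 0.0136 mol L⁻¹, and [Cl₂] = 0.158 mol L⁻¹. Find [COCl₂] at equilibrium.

At equilibrium, Keq = [CO]·[Cl₂] / [COCl₂] = 0.0446.
(0.0136)·(0.158) / ([COCl₂]) = 0.0446
[COCl₂] = 0.0482 mol L⁻¹

[COCl₂] = 0.0482 mol L⁻¹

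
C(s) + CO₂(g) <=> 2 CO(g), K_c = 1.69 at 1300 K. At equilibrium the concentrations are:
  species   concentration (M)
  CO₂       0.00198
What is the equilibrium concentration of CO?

[CO] = 0.0578 M

(C is a pure solid — omitted from K_c.)
At equilibrium, K_c = [CO]² / [CO₂] = 1.69.
([CO])² / (0.00198) = 1.69
[CO]² = 0.00335 ⇒ [CO] = 0.0578 M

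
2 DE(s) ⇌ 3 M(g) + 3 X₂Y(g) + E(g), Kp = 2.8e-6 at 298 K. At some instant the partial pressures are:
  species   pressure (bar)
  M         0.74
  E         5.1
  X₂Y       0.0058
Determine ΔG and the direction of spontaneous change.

(DE is a pure solid — omitted from Qp.)
Qp = P(M)³·P(X₂Y)³·P(E) = (0.74)³·(0.0058)³·(5.1) = 4.03e-7
ΔG = RT ln(Qp/Kp) = (8.314 J mol⁻¹ K⁻¹)(298 K) × ln(4.03e-7/2.8e-6)
   = (2.478 kJ/mol)(-1.938) = -4.80 kJ/mol
ΔG < 0, so the forward reaction is spontaneous (proceeds forward).

ΔG = -4.80 kJ/mol; the forward reaction is spontaneous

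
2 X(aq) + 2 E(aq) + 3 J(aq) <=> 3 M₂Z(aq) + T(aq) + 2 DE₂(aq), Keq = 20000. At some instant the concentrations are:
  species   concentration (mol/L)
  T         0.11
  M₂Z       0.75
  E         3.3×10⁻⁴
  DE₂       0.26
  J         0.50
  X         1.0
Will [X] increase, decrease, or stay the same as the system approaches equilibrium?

Q = [M₂Z]³·[T]·[DE₂]² / ([X]²·[E]²·[J]³) = (0.75)³·(0.11)·(0.26)² / ((1.0)²·(3.3×10⁻⁴)²·(0.50)³) = 2.3×10⁵
Q = 2.3×10⁵ > Keq = 20000: net reverse reaction.
X is a reactant, so it increases.

increase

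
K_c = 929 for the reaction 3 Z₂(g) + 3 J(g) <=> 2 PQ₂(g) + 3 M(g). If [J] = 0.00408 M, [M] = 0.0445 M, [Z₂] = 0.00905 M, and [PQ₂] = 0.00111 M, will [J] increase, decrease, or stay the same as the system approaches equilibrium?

Q_c = [PQ₂]²·[M]³ / ([Z₂]³·[J]³) = (0.00111)²·(0.0445)³ / ((0.00905)³·(0.00408)³) = 2160
Q_c = 2160 > K_c = 929: net reverse reaction.
J is a reactant, so it increases.

increase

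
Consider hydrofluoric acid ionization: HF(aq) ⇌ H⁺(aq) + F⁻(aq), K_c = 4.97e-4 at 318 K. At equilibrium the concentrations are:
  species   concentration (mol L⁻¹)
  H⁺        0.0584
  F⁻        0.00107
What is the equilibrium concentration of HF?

At equilibrium, K_c = [H⁺]·[F⁻] / [HF] = 4.97e-4.
(0.0584)·(0.00107) / ([HF]) = 4.97e-4
[HF] = 0.126 mol L⁻¹

[HF] = 0.126 mol L⁻¹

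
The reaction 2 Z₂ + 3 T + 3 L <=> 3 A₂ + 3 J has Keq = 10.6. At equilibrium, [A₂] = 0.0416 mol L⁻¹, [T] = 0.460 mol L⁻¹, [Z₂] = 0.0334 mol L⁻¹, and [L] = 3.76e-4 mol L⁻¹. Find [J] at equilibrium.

[J] = 9.47e-4 mol L⁻¹

At equilibrium, Keq = [A₂]³·[J]³ / ([Z₂]²·[T]³·[L]³) = 10.6.
(0.0416)³·([J])³ / ((0.0334)²·(0.460)³·(3.76e-4)³) = 10.6
[J]³ = 8.50e-10 ⇒ [J] = 9.47e-4 mol L⁻¹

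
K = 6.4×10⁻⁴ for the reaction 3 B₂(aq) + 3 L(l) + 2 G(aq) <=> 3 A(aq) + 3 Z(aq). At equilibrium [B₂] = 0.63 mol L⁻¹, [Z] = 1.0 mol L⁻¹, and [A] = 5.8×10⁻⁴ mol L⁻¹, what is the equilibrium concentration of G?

[G] = 0.0011 mol L⁻¹

(L is a pure liquid — omitted from K.)
At equilibrium, K = [A]³·[Z]³ / ([B₂]³·[G]²) = 6.4×10⁻⁴.
(5.8×10⁻⁴)³·(1.0)³ / ((0.63)³·([G])²) = 6.4×10⁻⁴
[G]² = 1.22×10⁻⁶ ⇒ [G] = 0.0011 mol L⁻¹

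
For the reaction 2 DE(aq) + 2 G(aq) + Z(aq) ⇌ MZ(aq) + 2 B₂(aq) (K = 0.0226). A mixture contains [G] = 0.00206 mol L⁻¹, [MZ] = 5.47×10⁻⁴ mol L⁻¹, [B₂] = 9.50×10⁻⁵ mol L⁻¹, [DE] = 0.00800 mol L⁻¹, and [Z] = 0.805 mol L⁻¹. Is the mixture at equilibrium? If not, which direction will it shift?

yes, at equilibrium

Q = [MZ]·[B₂]² / ([DE]²·[G]²·[Z]) = (5.47×10⁻⁴)·(9.50×10⁻⁵)² / ((0.00800)²·(0.00206)²·(0.805)) = 0.0226
Q = 0.0226 = K; the system is at equilibrium.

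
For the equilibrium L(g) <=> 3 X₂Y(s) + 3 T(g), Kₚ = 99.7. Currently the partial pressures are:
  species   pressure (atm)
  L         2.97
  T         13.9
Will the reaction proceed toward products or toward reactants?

(X₂Y is a pure solid — omitted from Qₚ.)
Qₚ = P(T)³ / P(L) = (13.9)³ / (2.97) = 904
Qₚ = 904 > Kₚ = 99.7, so the reverse reaction proceeds.

reverse (toward reactants)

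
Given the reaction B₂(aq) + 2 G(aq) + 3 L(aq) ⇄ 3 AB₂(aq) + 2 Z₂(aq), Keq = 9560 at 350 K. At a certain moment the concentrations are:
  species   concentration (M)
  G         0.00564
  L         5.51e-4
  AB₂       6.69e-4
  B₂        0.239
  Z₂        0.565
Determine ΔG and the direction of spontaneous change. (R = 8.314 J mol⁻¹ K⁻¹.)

Q = [AB₂]³·[Z₂]² / ([B₂]·[G]²·[L]³) = (6.69e-4)³·(0.565)² / ((0.239)·(0.00564)²·(5.51e-4)³) = 75200
ΔG = RT ln(Q/Keq) = (8.314 J mol⁻¹ K⁻¹)(350 K) × ln(75200/9560)
   = (2.910 kJ/mol)(2.063) = 6.00 kJ/mol
ΔG > 0, so the forward reaction is non-spontaneous (proceeds in reverse).

ΔG = 6.00 kJ/mol; the forward reaction is non-spontaneous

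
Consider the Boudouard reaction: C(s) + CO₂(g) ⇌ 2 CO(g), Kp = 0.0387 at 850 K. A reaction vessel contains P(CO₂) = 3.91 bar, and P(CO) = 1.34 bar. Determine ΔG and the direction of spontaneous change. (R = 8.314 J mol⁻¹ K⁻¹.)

(C is a pure solid — omitted from Qp.)
Qp = P(CO)² / P(CO₂) = (1.34)² / (3.91) = 0.459
ΔG = RT ln(Qp/Kp) = (8.314 J mol⁻¹ K⁻¹)(850 K) × ln(0.459/0.0387)
   = (7.067 kJ/mol)(2.473) = 17.5 kJ/mol
ΔG > 0, so the forward reaction is non-spontaneous (proceeds in reverse).

ΔG = 17.5 kJ/mol; the forward reaction is non-spontaneous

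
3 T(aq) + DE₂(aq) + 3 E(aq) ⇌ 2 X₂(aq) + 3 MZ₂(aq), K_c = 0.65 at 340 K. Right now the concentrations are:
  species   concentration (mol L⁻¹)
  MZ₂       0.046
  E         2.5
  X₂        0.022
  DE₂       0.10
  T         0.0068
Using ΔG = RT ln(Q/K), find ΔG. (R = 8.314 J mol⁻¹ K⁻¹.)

Q_c = [X₂]²·[MZ₂]³ / ([T]³·[DE₂]·[E]³) = (0.022)²·(0.046)³ / ((0.0068)³·(0.10)·(2.5)³) = 0.0959
ΔG = RT ln(Q_c/K_c) = (8.314 J mol⁻¹ K⁻¹)(340 K) × ln(0.0959/0.65)
   = (2.827 kJ/mol)(-1.914) = -5.41 kJ/mol
ΔG < 0, so the forward reaction is spontaneous (proceeds forward).

ΔG = -5.41 kJ/mol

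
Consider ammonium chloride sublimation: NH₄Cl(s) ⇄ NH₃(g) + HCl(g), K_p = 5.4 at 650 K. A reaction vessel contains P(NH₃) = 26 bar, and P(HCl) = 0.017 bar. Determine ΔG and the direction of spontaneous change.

ΔG = -13.5 kJ/mol; the forward reaction is spontaneous

(NH₄Cl is a pure solid — omitted from Q_p.)
Q_p = P(NH₃)·P(HCl) = (26)·(0.017) = 0.442
ΔG = RT ln(Q_p/K_p) = (8.314 J mol⁻¹ K⁻¹)(650 K) × ln(0.442/5.4)
   = (5.404 kJ/mol)(-2.503) = -13.5 kJ/mol
ΔG < 0, so the forward reaction is spontaneous (proceeds forward).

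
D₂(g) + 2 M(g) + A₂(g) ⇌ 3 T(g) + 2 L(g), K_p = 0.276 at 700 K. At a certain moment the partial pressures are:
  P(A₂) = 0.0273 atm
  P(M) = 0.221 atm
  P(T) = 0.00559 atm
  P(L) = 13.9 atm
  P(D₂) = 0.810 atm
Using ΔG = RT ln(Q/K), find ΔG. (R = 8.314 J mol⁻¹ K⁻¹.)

Q_p = P(T)³·P(L)² / (P(D₂)·P(M)²·P(A₂)) = (0.00559)³·(13.9)² / ((0.810)·(0.221)²·(0.0273)) = 0.0312
ΔG = RT ln(Q_p/K_p) = (8.314 J mol⁻¹ K⁻¹)(700 K) × ln(0.0312/0.276)
   = (5.820 kJ/mol)(-2.180) = -12.7 kJ/mol
ΔG < 0, so the forward reaction is spontaneous (proceeds forward).

ΔG = -12.7 kJ/mol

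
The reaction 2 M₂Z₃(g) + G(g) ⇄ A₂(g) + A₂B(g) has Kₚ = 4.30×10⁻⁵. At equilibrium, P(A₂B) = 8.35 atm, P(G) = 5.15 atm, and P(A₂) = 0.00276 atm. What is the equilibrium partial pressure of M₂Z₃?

P(M₂Z₃) = 10.2 atm

At equilibrium, Kₚ = P(A₂)·P(A₂B) / (P(M₂Z₃)²·P(G)) = 4.30×10⁻⁵.
(0.00276)·(8.35) / ((P(M₂Z₃))²·(5.15)) = 4.30×10⁻⁵
P(M₂Z₃)² = 104 ⇒ P(M₂Z₃) = 10.2 atm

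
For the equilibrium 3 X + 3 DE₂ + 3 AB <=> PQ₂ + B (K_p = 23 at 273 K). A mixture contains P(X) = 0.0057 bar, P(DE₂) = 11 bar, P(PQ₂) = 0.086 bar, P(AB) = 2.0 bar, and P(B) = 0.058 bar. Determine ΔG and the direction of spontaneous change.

ΔG = -5.01 kJ/mol; the forward reaction is spontaneous

Q_p = P(PQ₂)·P(B) / (P(X)³·P(DE₂)³·P(AB)³) = (0.086)·(0.058) / ((0.0057)³·(11)³·(2.0)³) = 2.53
ΔG = RT ln(Q_p/K_p) = (8.314 J mol⁻¹ K⁻¹)(273 K) × ln(2.53/23)
   = (2.270 kJ/mol)(-2.207) = -5.01 kJ/mol
ΔG < 0, so the forward reaction is spontaneous (proceeds forward).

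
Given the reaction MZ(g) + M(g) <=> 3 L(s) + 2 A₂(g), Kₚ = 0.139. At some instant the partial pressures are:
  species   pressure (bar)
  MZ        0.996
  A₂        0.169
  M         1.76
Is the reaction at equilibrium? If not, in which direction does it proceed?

(L is a pure solid — omitted from Qₚ.)
Qₚ = P(A₂)² / (P(MZ)·P(M)) = (0.169)² / ((0.996)·(1.76)) = 0.0163
Qₚ = 0.0163 < Kₚ = 0.139, so the forward reaction proceeds.

in the forward direction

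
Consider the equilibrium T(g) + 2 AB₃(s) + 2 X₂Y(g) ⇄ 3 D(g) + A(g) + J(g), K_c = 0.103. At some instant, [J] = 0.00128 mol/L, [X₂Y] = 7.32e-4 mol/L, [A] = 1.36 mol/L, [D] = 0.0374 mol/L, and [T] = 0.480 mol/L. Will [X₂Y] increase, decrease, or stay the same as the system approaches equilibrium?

increase

(AB₃ is a pure solid — omitted from Q_c.)
Q_c = [D]³·[A]·[J] / ([T]·[X₂Y]²) = (0.0374)³·(1.36)·(0.00128) / ((0.480)·(7.32e-4)²) = 0.354
Q_c = 0.354 > K_c = 0.103: net reverse reaction.
X₂Y is a reactant, so it increases.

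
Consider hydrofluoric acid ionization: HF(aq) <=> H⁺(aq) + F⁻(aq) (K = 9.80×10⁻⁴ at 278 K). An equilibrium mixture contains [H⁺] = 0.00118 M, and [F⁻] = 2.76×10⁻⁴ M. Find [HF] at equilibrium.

[HF] = 3.32×10⁻⁴ M

At equilibrium, K = [H⁺]·[F⁻] / [HF] = 9.80×10⁻⁴.
(0.00118)·(2.76×10⁻⁴) / ([HF]) = 9.80×10⁻⁴
[HF] = 3.32×10⁻⁴ M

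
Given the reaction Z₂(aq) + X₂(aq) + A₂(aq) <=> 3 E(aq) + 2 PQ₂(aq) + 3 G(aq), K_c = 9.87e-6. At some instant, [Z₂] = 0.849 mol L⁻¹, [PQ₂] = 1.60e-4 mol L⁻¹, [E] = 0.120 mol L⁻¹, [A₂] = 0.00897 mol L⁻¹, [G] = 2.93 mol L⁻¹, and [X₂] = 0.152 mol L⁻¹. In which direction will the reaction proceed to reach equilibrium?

Q_c = [E]³·[PQ₂]²·[G]³ / ([Z₂]·[X₂]·[A₂]) = (0.120)³·(1.60e-4)²·(2.93)³ / ((0.849)·(0.152)·(0.00897)) = 9.61e-7
Q_c = 9.61e-7 < K_c = 9.87e-6, so the forward reaction proceeds.

toward products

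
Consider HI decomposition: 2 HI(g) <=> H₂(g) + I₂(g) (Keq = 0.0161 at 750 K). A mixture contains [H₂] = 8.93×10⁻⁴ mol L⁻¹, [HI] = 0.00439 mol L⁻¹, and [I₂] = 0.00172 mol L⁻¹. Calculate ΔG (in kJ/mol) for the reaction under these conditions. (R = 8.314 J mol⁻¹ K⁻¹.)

ΔG = 9.97 kJ/mol

Q = [H₂]·[I₂] / [HI]² = (8.93×10⁻⁴)·(0.00172) / (0.00439)² = 0.0797
ΔG = RT ln(Q/Keq) = (8.314 J mol⁻¹ K⁻¹)(750 K) × ln(0.0797/0.0161)
   = (6.236 kJ/mol)(1.599) = 9.97 kJ/mol
ΔG > 0, so the forward reaction is non-spontaneous (proceeds in reverse).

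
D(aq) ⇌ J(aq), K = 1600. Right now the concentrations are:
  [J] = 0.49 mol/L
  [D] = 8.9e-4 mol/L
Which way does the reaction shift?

in the forward direction

Q = [J] / [D] = (0.49) / (8.9e-4) = 550
Q = 550 < K = 1600, so the forward reaction proceeds.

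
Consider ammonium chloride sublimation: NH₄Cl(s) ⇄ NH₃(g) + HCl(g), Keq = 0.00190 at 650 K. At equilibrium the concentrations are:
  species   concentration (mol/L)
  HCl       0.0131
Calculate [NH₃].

[NH₃] = 0.145 mol/L

(NH₄Cl is a pure solid — omitted from Keq.)
At equilibrium, Keq = [NH₃]·[HCl] = 0.00190.
([NH₃])·(0.0131) = 0.00190
[NH₃] = 0.145 mol/L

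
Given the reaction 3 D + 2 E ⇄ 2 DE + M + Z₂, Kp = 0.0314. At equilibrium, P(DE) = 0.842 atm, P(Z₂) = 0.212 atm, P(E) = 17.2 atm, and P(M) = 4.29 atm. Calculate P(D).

P(D) = 0.411 atm

At equilibrium, Kp = P(DE)²·P(M)·P(Z₂) / (P(D)³·P(E)²) = 0.0314.
(0.842)²·(4.29)·(0.212) / ((P(D))³·(17.2)²) = 0.0314
P(D)³ = 0.0694 ⇒ P(D) = 0.411 atm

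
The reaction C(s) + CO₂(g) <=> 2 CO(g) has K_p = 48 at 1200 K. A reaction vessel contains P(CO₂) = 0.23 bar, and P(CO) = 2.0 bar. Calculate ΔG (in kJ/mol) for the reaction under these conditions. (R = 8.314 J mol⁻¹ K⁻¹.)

(C is a pure solid — omitted from Q_p.)
Q_p = P(CO)² / P(CO₂) = (2.0)² / (0.23) = 17.4
ΔG = RT ln(Q_p/K_p) = (8.314 J mol⁻¹ K⁻¹)(1200 K) × ln(17.4/48)
   = (9.977 kJ/mol)(-1.015) = -10.1 kJ/mol
ΔG < 0, so the forward reaction is spontaneous (proceeds forward).

ΔG = -10.1 kJ/mol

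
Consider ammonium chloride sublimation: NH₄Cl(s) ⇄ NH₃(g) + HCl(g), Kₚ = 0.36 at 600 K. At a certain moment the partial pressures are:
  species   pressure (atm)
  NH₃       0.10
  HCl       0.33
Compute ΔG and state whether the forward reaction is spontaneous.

(NH₄Cl is a pure solid — omitted from Qₚ.)
Qₚ = P(NH₃)·P(HCl) = (0.10)·(0.33) = 0.0330
ΔG = RT ln(Qₚ/Kₚ) = (8.314 J mol⁻¹ K⁻¹)(600 K) × ln(0.0330/0.36)
   = (4.988 kJ/mol)(-2.390) = -11.9 kJ/mol
ΔG < 0, so the forward reaction is spontaneous (proceeds forward).

ΔG = -11.9 kJ/mol; the forward reaction is spontaneous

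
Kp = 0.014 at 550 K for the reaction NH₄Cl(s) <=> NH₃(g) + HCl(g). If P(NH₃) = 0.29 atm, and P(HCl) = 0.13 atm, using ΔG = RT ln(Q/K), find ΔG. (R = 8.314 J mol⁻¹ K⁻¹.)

(NH₄Cl is a pure solid — omitted from Qp.)
Qp = P(NH₃)·P(HCl) = (0.29)·(0.13) = 0.0377
ΔG = RT ln(Qp/Kp) = (8.314 J mol⁻¹ K⁻¹)(550 K) × ln(0.0377/0.014)
   = (4.573 kJ/mol)(0.9906) = 4.53 kJ/mol
ΔG > 0, so the forward reaction is non-spontaneous (proceeds in reverse).

ΔG = 4.53 kJ/mol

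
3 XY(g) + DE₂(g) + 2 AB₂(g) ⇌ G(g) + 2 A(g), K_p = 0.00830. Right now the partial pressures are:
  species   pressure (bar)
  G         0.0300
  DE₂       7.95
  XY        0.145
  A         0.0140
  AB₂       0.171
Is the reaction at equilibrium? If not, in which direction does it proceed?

Q_p = P(G)·P(A)² / (P(XY)³·P(DE₂)·P(AB₂)²) = (0.0300)·(0.0140)² / ((0.145)³·(7.95)·(0.171)²) = 0.00830
Q_p = 0.00830 = K_p, so the system is already at equilibrium.

no net change (already at equilibrium)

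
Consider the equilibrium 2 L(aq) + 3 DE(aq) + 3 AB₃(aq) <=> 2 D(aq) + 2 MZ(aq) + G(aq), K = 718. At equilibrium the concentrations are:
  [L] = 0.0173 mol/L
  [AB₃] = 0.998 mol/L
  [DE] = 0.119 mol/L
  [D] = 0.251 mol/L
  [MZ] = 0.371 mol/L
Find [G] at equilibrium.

At equilibrium, K = [D]²·[MZ]²·[G] / ([L]²·[DE]³·[AB₃]³) = 718.
(0.251)²·(0.371)²·([G]) / ((0.0173)²·(0.119)³·(0.998)³) = 718
[G] = 0.0415 mol/L

[G] = 0.0415 mol/L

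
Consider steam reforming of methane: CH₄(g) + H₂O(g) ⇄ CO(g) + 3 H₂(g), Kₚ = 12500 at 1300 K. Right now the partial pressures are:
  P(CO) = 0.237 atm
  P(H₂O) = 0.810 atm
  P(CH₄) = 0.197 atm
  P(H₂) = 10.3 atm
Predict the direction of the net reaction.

Qₚ = P(CO)·P(H₂)³ / (P(CH₄)·P(H₂O)) = (0.237)·(10.3)³ / ((0.197)·(0.810)) = 1620
Qₚ = 1620 < Kₚ = 12500, so the forward reaction proceeds.

forward (toward products)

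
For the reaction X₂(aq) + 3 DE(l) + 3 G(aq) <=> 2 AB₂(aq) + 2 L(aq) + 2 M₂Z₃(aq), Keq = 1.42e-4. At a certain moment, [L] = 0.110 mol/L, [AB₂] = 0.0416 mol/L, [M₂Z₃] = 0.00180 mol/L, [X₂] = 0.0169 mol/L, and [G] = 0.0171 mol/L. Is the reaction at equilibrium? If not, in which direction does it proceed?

(DE is a pure liquid — omitted from Q.)
Q = [AB₂]²·[L]²·[M₂Z₃]² / ([X₂]·[G]³) = (0.0416)²·(0.110)²·(0.00180)² / ((0.0169)·(0.0171)³) = 8.03e-4
Q = 8.03e-4 > Keq = 1.42e-4, so the reverse reaction proceeds.

in the reverse direction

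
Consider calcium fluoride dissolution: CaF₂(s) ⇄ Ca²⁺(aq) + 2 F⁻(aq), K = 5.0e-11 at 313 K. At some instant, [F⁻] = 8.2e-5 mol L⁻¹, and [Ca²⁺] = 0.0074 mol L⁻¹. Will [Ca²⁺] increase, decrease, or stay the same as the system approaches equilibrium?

(CaF₂ is a pure solid — omitted from Q.)
Q = [Ca²⁺]·[F⁻]² = (0.0074)·(8.2e-5)² = 5.0e-11
Q = 5.0e-11 = K; the system is at equilibrium.

stay the same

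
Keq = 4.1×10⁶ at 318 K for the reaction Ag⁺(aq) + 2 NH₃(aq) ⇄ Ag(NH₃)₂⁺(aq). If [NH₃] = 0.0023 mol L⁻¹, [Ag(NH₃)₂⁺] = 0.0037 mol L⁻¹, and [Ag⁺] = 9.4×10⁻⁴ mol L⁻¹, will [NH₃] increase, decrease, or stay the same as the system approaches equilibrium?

Q = [Ag(NH₃)₂⁺] / ([Ag⁺]·[NH₃]²) = (0.0037) / ((9.4×10⁻⁴)·(0.0023)²) = 7.4×10⁵
Q = 7.4×10⁵ < Keq = 4.1×10⁶: net forward reaction.
NH₃ is a reactant, so it decreases.

decrease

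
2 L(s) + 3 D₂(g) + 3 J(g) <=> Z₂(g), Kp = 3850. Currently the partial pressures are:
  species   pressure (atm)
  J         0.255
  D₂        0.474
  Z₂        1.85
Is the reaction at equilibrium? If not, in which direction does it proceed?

toward products

(L is a pure solid — omitted from Qp.)
Qp = P(Z₂) / (P(D₂)³·P(J)³) = (1.85) / ((0.474)³·(0.255)³) = 1050
Qp = 1050 < Kp = 3850, so the forward reaction proceeds.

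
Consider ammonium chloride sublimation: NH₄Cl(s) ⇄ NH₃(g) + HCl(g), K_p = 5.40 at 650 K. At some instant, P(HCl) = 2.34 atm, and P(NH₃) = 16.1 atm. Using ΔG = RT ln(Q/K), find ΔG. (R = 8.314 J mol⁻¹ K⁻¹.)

ΔG = 10.5 kJ/mol

(NH₄Cl is a pure solid — omitted from Q_p.)
Q_p = P(NH₃)·P(HCl) = (16.1)·(2.34) = 37.7
ΔG = RT ln(Q_p/K_p) = (8.314 J mol⁻¹ K⁻¹)(650 K) × ln(37.7/5.40)
   = (5.404 kJ/mol)(1.943) = 10.5 kJ/mol
ΔG > 0, so the forward reaction is non-spontaneous (proceeds in reverse).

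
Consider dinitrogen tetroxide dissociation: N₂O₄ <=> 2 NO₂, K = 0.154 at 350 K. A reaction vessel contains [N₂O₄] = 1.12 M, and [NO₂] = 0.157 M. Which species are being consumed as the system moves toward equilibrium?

Q = [NO₂]² / [N₂O₄] = (0.157)² / (1.12) = 0.0220
Q = 0.0220 < K = 0.154: net forward reaction.

N₂O₄ (reactants)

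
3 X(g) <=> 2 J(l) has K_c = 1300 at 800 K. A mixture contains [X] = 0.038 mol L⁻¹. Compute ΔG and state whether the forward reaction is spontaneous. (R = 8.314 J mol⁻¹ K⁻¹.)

(J is a pure liquid — omitted from Q_c.)
Q_c = 1 / [X]³ = 1 / (0.038)³ = 18200
ΔG = RT ln(Q_c/K_c) = (8.314 J mol⁻¹ K⁻¹)(800 K) × ln(18200/1300)
   = (6.651 kJ/mol)(2.639) = 17.6 kJ/mol
ΔG > 0, so the forward reaction is non-spontaneous (proceeds in reverse).

ΔG = 17.6 kJ/mol; the forward reaction is non-spontaneous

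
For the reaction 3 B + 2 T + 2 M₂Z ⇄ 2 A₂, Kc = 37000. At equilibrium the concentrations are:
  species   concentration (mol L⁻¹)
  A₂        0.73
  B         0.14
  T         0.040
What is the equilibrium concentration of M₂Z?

[M₂Z] = 1.8 mol L⁻¹

At equilibrium, Kc = [A₂]² / ([B]³·[T]²·[M₂Z]²) = 37000.
(0.73)² / ((0.14)³·(0.040)²·([M₂Z])²) = 37000
[M₂Z]² = 3.28 ⇒ [M₂Z] = 1.8 mol L⁻¹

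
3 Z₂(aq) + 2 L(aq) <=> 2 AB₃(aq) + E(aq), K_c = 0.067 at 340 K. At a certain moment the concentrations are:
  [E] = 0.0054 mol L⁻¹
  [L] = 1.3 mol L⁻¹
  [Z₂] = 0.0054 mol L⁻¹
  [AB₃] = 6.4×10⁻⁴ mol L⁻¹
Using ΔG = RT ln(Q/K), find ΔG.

ΔG = -5.90 kJ/mol

Q_c = [AB₃]²·[E] / ([Z₂]³·[L]²) = (6.4×10⁻⁴)²·(0.0054) / ((0.0054)³·(1.3)²) = 0.00831
ΔG = RT ln(Q_c/K_c) = (8.314 J mol⁻¹ K⁻¹)(340 K) × ln(0.00831/0.067)
   = (2.827 kJ/mol)(-2.087) = -5.90 kJ/mol
ΔG < 0, so the forward reaction is spontaneous (proceeds forward).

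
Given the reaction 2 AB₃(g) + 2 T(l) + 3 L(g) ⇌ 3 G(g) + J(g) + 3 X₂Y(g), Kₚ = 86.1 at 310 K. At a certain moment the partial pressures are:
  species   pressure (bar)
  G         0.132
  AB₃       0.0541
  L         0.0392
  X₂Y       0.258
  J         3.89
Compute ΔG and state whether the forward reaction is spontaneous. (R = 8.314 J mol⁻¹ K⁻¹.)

(T is a pure liquid — omitted from Qₚ.)
Qₚ = P(G)³·P(J)·P(X₂Y)³ / (P(AB₃)²·P(L)³) = (0.132)³·(3.89)·(0.258)³ / ((0.0541)²·(0.0392)³) = 872
ΔG = RT ln(Qₚ/Kₚ) = (8.314 J mol⁻¹ K⁻¹)(310 K) × ln(872/86.1)
   = (2.577 kJ/mol)(2.315) = 5.97 kJ/mol
ΔG > 0, so the forward reaction is non-spontaneous (proceeds in reverse).

ΔG = 5.97 kJ/mol; the forward reaction is non-spontaneous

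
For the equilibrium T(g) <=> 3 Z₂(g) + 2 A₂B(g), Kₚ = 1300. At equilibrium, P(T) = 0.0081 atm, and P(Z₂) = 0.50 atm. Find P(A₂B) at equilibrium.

P(A₂B) = 9.2 atm

At equilibrium, Kₚ = P(Z₂)³·P(A₂B)² / P(T) = 1300.
(0.50)³·(P(A₂B))² / (0.0081) = 1300
P(A₂B)² = 84.2 ⇒ P(A₂B) = 9.2 atm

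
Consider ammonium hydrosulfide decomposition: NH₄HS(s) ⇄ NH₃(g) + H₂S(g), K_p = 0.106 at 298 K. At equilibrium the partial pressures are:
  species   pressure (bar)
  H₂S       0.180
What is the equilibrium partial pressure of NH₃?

(NH₄HS is a pure solid — omitted from K_p.)
At equilibrium, K_p = P(NH₃)·P(H₂S) = 0.106.
(P(NH₃))·(0.180) = 0.106
P(NH₃) = 0.589 bar

P(NH₃) = 0.589 bar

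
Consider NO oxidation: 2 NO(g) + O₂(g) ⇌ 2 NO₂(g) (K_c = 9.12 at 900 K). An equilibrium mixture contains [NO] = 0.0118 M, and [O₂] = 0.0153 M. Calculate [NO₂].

[NO₂] = 0.00441 M

At equilibrium, K_c = [NO₂]² / ([NO]²·[O₂]) = 9.12.
([NO₂])² / ((0.0118)²·(0.0153)) = 9.12
[NO₂]² = 1.94×10⁻⁵ ⇒ [NO₂] = 0.00441 M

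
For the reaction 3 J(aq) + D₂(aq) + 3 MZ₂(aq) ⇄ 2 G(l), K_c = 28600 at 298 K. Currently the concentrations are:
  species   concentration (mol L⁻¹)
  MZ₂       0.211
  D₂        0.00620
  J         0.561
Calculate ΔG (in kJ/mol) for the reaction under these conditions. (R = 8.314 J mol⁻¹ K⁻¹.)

(G is a pure liquid — omitted from Q_c.)
Q_c = 1 / ([J]³·[D₂]·[MZ₂]³) = 1 / ((0.561)³·(0.00620)·(0.211)³) = 97200
ΔG = RT ln(Q_c/K_c) = (8.314 J mol⁻¹ K⁻¹)(298 K) × ln(97200/28600)
   = (2.478 kJ/mol)(1.223) = 3.03 kJ/mol
ΔG > 0, so the forward reaction is non-spontaneous (proceeds in reverse).

ΔG = 3.03 kJ/mol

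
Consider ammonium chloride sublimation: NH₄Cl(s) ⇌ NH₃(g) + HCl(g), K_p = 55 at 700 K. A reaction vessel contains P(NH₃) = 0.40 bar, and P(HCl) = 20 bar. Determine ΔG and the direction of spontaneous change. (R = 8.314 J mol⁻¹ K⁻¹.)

ΔG = -11.2 kJ/mol; the forward reaction is spontaneous

(NH₄Cl is a pure solid — omitted from Q_p.)
Q_p = P(NH₃)·P(HCl) = (0.40)·(20) = 8.00
ΔG = RT ln(Q_p/K_p) = (8.314 J mol⁻¹ K⁻¹)(700 K) × ln(8.00/55)
   = (5.820 kJ/mol)(-1.928) = -11.2 kJ/mol
ΔG < 0, so the forward reaction is spontaneous (proceeds forward).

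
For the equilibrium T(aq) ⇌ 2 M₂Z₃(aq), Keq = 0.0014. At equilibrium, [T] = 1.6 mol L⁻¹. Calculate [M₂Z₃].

At equilibrium, Keq = [M₂Z₃]² / [T] = 0.0014.
([M₂Z₃])² / (1.6) = 0.0014
[M₂Z₃]² = 0.00224 ⇒ [M₂Z₃] = 0.047 mol L⁻¹

[M₂Z₃] = 0.047 mol L⁻¹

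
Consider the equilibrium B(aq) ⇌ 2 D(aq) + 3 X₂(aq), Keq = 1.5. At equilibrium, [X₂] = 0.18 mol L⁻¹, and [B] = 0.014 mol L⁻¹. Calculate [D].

[D] = 1.9 mol L⁻¹

At equilibrium, Keq = [D]²·[X₂]³ / [B] = 1.5.
([D])²·(0.18)³ / (0.014) = 1.5
[D]² = 3.60 ⇒ [D] = 1.9 mol L⁻¹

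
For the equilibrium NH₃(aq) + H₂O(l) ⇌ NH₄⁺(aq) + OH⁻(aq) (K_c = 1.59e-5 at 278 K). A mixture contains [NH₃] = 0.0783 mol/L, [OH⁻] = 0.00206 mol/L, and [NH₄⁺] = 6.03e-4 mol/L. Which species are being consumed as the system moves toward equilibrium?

none (at equilibrium)

(H₂O is a pure liquid — omitted from Q_c.)
Q_c = [NH₄⁺]·[OH⁻] / [NH₃] = (6.03e-4)·(0.00206) / (0.0783) = 1.59e-5
Q_c = 1.59e-5 = K_c; the system is at equilibrium.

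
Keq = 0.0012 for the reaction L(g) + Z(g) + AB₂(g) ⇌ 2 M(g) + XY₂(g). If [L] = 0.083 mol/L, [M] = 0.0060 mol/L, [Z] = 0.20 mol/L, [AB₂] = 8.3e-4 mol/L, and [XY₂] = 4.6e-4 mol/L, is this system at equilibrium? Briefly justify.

yes, at equilibrium

Q = [M]²·[XY₂] / ([L]·[Z]·[AB₂]) = (0.0060)²·(4.6e-4) / ((0.083)·(0.20)·(8.3e-4)) = 0.0012
Q = 0.0012 = Keq; the system is at equilibrium.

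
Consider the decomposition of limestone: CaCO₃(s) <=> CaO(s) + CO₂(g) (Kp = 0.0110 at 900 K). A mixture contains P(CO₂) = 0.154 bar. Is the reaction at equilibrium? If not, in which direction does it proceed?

(CaCO₃, CaO are pure solids — omitted from Qp.)
Qp = P(CO₂) = 0.154
Qp = 0.154 > Kp = 0.0110, so the reverse reaction proceeds.

toward reactants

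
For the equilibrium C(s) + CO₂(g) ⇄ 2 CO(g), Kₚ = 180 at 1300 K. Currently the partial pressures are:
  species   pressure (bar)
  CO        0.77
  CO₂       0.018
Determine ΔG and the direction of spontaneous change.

(C is a pure solid — omitted from Qₚ.)
Qₚ = P(CO)² / P(CO₂) = (0.77)² / (0.018) = 32.9
ΔG = RT ln(Qₚ/Kₚ) = (8.314 J mol⁻¹ K⁻¹)(1300 K) × ln(32.9/180)
   = (10.81 kJ/mol)(-1.699) = -18.4 kJ/mol
ΔG < 0, so the forward reaction is spontaneous (proceeds forward).

ΔG = -18.4 kJ/mol; the forward reaction is spontaneous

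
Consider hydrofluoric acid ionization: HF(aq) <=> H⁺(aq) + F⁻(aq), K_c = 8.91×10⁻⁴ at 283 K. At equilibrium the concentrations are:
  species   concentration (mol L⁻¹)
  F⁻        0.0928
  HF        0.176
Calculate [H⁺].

[H⁺] = 0.00169 mol L⁻¹

At equilibrium, K_c = [H⁺]·[F⁻] / [HF] = 8.91×10⁻⁴.
([H⁺])·(0.0928) / (0.176) = 8.91×10⁻⁴
[H⁺] = 0.00169 mol L⁻¹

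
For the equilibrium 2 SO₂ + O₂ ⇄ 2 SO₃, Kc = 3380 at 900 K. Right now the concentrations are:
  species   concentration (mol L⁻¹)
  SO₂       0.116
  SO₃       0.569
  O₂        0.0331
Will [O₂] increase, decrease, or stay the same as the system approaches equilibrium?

decrease

Qc = [SO₃]² / ([SO₂]²·[O₂]) = (0.569)² / ((0.116)²·(0.0331)) = 727
Qc = 727 < Kc = 3380: net forward reaction.
O₂ is a reactant, so it decreases.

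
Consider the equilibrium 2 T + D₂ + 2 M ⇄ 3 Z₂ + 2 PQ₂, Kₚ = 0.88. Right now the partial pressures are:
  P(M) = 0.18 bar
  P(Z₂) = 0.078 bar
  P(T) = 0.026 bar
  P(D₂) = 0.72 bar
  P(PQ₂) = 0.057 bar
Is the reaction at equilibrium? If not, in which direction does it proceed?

Qₚ = P(Z₂)³·P(PQ₂)² / (P(T)²·P(D₂)·P(M)²) = (0.078)³·(0.057)² / ((0.026)²·(0.72)·(0.18)²) = 0.098
Qₚ = 0.098 < Kₚ = 0.88, so the forward reaction proceeds.

to the right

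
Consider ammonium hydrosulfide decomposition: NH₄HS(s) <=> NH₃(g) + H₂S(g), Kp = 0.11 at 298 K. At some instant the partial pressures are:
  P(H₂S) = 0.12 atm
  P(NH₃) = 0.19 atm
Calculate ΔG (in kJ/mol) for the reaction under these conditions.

(NH₄HS is a pure solid — omitted from Qp.)
Qp = P(NH₃)·P(H₂S) = (0.19)·(0.12) = 0.0228
ΔG = RT ln(Qp/Kp) = (8.314 J mol⁻¹ K⁻¹)(298 K) × ln(0.0228/0.11)
   = (2.478 kJ/mol)(-1.574) = -3.90 kJ/mol
ΔG < 0, so the forward reaction is spontaneous (proceeds forward).

ΔG = -3.90 kJ/mol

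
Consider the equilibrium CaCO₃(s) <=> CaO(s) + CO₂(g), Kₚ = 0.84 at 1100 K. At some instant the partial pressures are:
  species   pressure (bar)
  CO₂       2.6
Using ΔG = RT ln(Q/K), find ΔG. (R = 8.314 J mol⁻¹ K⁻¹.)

(CaCO₃, CaO are pure solids — omitted from Qₚ.)
Qₚ = P(CO₂) = 2.60
ΔG = RT ln(Qₚ/Kₚ) = (8.314 J mol⁻¹ K⁻¹)(1100 K) × ln(2.60/0.84)
   = (9.145 kJ/mol)(1.130) = 10.3 kJ/mol
ΔG > 0, so the forward reaction is non-spontaneous (proceeds in reverse).

ΔG = 10.3 kJ/mol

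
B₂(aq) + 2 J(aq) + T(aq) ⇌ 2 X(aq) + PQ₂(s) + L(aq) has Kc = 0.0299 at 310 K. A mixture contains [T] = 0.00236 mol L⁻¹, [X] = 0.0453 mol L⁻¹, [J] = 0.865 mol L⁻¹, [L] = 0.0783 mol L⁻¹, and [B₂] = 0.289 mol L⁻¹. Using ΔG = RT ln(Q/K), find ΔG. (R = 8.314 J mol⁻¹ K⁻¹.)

ΔG = 6.07 kJ/mol

(PQ₂ is a pure solid — omitted from Qc.)
Qc = [X]²·[L] / ([B₂]·[J]²·[T]) = (0.0453)²·(0.0783) / ((0.289)·(0.865)²·(0.00236)) = 0.315
ΔG = RT ln(Qc/Kc) = (8.314 J mol⁻¹ K⁻¹)(310 K) × ln(0.315/0.0299)
   = (2.577 kJ/mol)(2.355) = 6.07 kJ/mol
ΔG > 0, so the forward reaction is non-spontaneous (proceeds in reverse).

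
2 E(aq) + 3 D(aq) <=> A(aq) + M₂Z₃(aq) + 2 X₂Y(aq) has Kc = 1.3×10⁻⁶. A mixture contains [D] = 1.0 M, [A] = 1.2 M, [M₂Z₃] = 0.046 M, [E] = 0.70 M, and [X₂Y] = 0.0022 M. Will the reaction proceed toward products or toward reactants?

Qc = [A]·[M₂Z₃]·[X₂Y]² / ([E]²·[D]³) = (1.2)·(0.046)·(0.0022)² / ((0.70)²·(1.0)³) = 5.5×10⁻⁷
Qc = 5.5×10⁻⁷ < Kc = 1.3×10⁻⁶, so the forward reaction proceeds.

in the forward direction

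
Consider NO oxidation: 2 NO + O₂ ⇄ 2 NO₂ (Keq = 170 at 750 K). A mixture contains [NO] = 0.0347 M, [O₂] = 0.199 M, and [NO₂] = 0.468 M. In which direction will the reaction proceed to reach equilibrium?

Q = [NO₂]² / ([NO]²·[O₂]) = (0.468)² / ((0.0347)²·(0.199)) = 914
Q = 914 > Keq = 170, so the reverse reaction proceeds.

toward reactants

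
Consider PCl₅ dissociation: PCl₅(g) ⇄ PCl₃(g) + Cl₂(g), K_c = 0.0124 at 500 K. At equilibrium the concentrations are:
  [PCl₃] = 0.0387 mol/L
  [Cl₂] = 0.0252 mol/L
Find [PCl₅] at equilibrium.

[PCl₅] = 0.0786 mol/L

At equilibrium, K_c = [PCl₃]·[Cl₂] / [PCl₅] = 0.0124.
(0.0387)·(0.0252) / ([PCl₅]) = 0.0124
[PCl₅] = 0.0786 mol/L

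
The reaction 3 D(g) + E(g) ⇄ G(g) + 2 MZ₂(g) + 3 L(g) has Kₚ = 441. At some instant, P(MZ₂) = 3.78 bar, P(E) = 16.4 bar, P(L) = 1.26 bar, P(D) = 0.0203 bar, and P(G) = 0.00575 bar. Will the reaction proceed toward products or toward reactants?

Qₚ = P(G)·P(MZ₂)²·P(L)³ / (P(D)³·P(E)) = (0.00575)·(3.78)²·(1.26)³ / ((0.0203)³·(16.4)) = 1200
Qₚ = 1200 > Kₚ = 441, so the reverse reaction proceeds.

in the reverse direction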